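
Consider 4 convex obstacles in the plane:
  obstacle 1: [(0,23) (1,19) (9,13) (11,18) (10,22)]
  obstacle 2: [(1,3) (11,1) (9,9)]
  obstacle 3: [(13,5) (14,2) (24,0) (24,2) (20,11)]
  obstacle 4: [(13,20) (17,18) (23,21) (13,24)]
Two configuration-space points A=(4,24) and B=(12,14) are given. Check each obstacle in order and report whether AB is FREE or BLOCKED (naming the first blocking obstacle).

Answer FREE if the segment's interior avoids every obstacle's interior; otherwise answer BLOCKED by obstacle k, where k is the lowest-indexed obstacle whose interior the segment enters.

BLOCKED by obstacle 1

Obstacle 1 [(0,23) (1,19) (9,13) (11,18) (10,22)]:
  edge (0,23)–(1,19): clear
  edge (1,19)–(9,13): clear
  edge (9,13)–(11,18): crosses AB
  edge (11,18)–(10,22): clear
  edge (10,22)–(0,23): crosses AB
  → BLOCKED
Obstacle 2 [(1,3) (11,1) (9,9)]:
  edge (1,3)–(11,1): clear
  edge (11,1)–(9,9): clear
  edge (9,9)–(1,3): clear
  midpoint (8,19) outside
  → clear
Obstacle 3 [(13,5) (14,2) (24,0) (24,2) (20,11)]:
  edge (13,5)–(14,2): clear
  edge (14,2)–(24,0): clear
  edge (24,0)–(24,2): clear
  edge (24,2)–(20,11): clear
  edge (20,11)–(13,5): clear
  midpoint (8,19) outside
  → clear
Obstacle 4 [(13,20) (17,18) (23,21) (13,24)]:
  edge (13,20)–(17,18): clear
  edge (17,18)–(23,21): clear
  edge (23,21)–(13,24): clear
  edge (13,24)–(13,20): clear
  midpoint (8,19) outside
  → clear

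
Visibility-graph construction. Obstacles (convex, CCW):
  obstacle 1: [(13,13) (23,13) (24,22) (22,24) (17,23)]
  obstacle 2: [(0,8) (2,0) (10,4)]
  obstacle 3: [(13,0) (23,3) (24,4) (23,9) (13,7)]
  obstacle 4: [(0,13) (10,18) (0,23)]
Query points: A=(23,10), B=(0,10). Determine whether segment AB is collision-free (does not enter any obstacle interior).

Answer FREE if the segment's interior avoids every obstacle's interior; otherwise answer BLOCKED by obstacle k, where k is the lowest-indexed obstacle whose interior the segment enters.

FREE

Obstacle 1 [(13,13) (23,13) (24,22) (22,24) (17,23)]:
  edge (13,13)–(23,13): clear
  edge (23,13)–(24,22): clear
  edge (24,22)–(22,24): clear
  edge (22,24)–(17,23): clear
  edge (17,23)–(13,13): clear
  midpoint (23/2,10) outside
  → clear
Obstacle 2 [(0,8) (2,0) (10,4)]:
  edge (0,8)–(2,0): clear
  edge (2,0)–(10,4): clear
  edge (10,4)–(0,8): clear
  midpoint (23/2,10) outside
  → clear
Obstacle 3 [(13,0) (23,3) (24,4) (23,9) (13,7)]:
  edge (13,0)–(23,3): clear
  edge (23,3)–(24,4): clear
  edge (24,4)–(23,9): clear
  edge (23,9)–(13,7): clear
  edge (13,7)–(13,0): clear
  midpoint (23/2,10) outside
  → clear
Obstacle 4 [(0,13) (10,18) (0,23)]:
  edge (0,13)–(10,18): clear
  edge (10,18)–(0,23): clear
  edge (0,23)–(0,13): clear
  midpoint (23/2,10) outside
  → clear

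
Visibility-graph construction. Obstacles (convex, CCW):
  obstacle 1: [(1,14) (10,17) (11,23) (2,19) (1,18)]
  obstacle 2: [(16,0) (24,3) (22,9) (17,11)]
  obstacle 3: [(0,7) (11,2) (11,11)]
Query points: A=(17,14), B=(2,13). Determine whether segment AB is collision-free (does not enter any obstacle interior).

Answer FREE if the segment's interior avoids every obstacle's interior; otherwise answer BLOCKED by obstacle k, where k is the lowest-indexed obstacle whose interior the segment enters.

Obstacle 1 [(1,14) (10,17) (11,23) (2,19) (1,18)]:
  edge (1,14)–(10,17): clear
  edge (10,17)–(11,23): clear
  edge (11,23)–(2,19): clear
  edge (2,19)–(1,18): clear
  edge (1,18)–(1,14): clear
  midpoint (19/2,27/2) outside
  → clear
Obstacle 2 [(16,0) (24,3) (22,9) (17,11)]:
  edge (16,0)–(24,3): clear
  edge (24,3)–(22,9): clear
  edge (22,9)–(17,11): clear
  edge (17,11)–(16,0): clear
  midpoint (19/2,27/2) outside
  → clear
Obstacle 3 [(0,7) (11,2) (11,11)]:
  edge (0,7)–(11,2): clear
  edge (11,2)–(11,11): clear
  edge (11,11)–(0,7): clear
  midpoint (19/2,27/2) outside
  → clear

FREE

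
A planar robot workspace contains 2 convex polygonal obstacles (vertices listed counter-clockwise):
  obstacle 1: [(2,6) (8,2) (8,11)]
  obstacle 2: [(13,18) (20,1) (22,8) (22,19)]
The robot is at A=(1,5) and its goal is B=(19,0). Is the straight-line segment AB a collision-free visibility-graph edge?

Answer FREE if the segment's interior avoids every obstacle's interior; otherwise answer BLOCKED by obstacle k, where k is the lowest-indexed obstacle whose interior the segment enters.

BLOCKED by obstacle 1

Obstacle 1 [(2,6) (8,2) (8,11)]:
  edge (2,6)–(8,2): crosses AB
  edge (8,2)–(8,11): crosses AB
  edge (8,11)–(2,6): clear
  → BLOCKED
Obstacle 2 [(13,18) (20,1) (22,8) (22,19)]:
  edge (13,18)–(20,1): clear
  edge (20,1)–(22,8): clear
  edge (22,8)–(22,19): clear
  edge (22,19)–(13,18): clear
  midpoint (10,5/2) outside
  → clear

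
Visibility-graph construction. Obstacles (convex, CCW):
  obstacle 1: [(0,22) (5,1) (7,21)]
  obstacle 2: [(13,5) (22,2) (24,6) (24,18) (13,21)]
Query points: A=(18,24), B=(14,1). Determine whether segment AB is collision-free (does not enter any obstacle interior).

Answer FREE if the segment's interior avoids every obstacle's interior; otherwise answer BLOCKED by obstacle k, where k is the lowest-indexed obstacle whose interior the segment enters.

BLOCKED by obstacle 2

Obstacle 1 [(0,22) (5,1) (7,21)]:
  edge (0,22)–(5,1): clear
  edge (5,1)–(7,21): clear
  edge (7,21)–(0,22): clear
  midpoint (16,25/2) outside
  → clear
Obstacle 2 [(13,5) (22,2) (24,6) (24,18) (13,21)]:
  edge (13,5)–(22,2): crosses AB
  edge (22,2)–(24,6): clear
  edge (24,6)–(24,18): clear
  edge (24,18)–(13,21): crosses AB
  edge (13,21)–(13,5): clear
  → BLOCKED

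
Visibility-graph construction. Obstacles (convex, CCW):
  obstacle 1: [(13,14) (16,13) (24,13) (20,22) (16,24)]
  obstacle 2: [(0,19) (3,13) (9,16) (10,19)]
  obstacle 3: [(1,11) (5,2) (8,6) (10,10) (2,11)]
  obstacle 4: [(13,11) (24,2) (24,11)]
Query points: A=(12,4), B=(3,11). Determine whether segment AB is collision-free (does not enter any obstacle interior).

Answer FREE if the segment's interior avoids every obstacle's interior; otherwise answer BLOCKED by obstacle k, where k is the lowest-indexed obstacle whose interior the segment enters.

BLOCKED by obstacle 3

Obstacle 1 [(13,14) (16,13) (24,13) (20,22) (16,24)]:
  edge (13,14)–(16,13): clear
  edge (16,13)–(24,13): clear
  edge (24,13)–(20,22): clear
  edge (20,22)–(16,24): clear
  edge (16,24)–(13,14): clear
  midpoint (15/2,15/2) outside
  → clear
Obstacle 2 [(0,19) (3,13) (9,16) (10,19)]:
  edge (0,19)–(3,13): clear
  edge (3,13)–(9,16): clear
  edge (9,16)–(10,19): clear
  edge (10,19)–(0,19): clear
  midpoint (15/2,15/2) outside
  → clear
Obstacle 3 [(1,11) (5,2) (8,6) (10,10) (2,11)]:
  edge (1,11)–(5,2): clear
  edge (5,2)–(8,6): clear
  edge (8,6)–(10,10): crosses AB
  edge (10,10)–(2,11): crosses AB
  edge (2,11)–(1,11): clear
  → BLOCKED
Obstacle 4 [(13,11) (24,2) (24,11)]:
  edge (13,11)–(24,2): clear
  edge (24,2)–(24,11): clear
  edge (24,11)–(13,11): clear
  midpoint (15/2,15/2) outside
  → clear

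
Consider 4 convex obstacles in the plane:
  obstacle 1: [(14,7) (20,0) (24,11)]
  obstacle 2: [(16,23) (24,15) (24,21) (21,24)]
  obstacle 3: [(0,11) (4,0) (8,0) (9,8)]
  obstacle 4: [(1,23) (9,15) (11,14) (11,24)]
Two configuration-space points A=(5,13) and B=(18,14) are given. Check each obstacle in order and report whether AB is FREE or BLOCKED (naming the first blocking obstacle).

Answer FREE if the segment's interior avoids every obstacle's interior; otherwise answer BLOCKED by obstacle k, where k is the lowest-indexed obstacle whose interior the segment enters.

Obstacle 1 [(14,7) (20,0) (24,11)]:
  edge (14,7)–(20,0): clear
  edge (20,0)–(24,11): clear
  edge (24,11)–(14,7): clear
  midpoint (23/2,27/2) outside
  → clear
Obstacle 2 [(16,23) (24,15) (24,21) (21,24)]:
  edge (16,23)–(24,15): clear
  edge (24,15)–(24,21): clear
  edge (24,21)–(21,24): clear
  edge (21,24)–(16,23): clear
  midpoint (23/2,27/2) outside
  → clear
Obstacle 3 [(0,11) (4,0) (8,0) (9,8)]:
  edge (0,11)–(4,0): clear
  edge (4,0)–(8,0): clear
  edge (8,0)–(9,8): clear
  edge (9,8)–(0,11): clear
  midpoint (23/2,27/2) outside
  → clear
Obstacle 4 [(1,23) (9,15) (11,14) (11,24)]:
  edge (1,23)–(9,15): clear
  edge (9,15)–(11,14): clear
  edge (11,14)–(11,24): clear
  edge (11,24)–(1,23): clear
  midpoint (23/2,27/2) outside
  → clear

FREE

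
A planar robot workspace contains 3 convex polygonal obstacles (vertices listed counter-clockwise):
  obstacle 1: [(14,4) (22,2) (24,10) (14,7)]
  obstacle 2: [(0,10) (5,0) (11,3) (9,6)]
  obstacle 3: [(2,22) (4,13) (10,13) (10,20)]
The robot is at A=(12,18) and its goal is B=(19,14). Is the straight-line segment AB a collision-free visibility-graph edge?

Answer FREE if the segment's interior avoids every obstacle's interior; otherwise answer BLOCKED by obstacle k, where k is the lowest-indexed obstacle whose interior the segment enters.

Obstacle 1 [(14,4) (22,2) (24,10) (14,7)]:
  edge (14,4)–(22,2): clear
  edge (22,2)–(24,10): clear
  edge (24,10)–(14,7): clear
  edge (14,7)–(14,4): clear
  midpoint (31/2,16) outside
  → clear
Obstacle 2 [(0,10) (5,0) (11,3) (9,6)]:
  edge (0,10)–(5,0): clear
  edge (5,0)–(11,3): clear
  edge (11,3)–(9,6): clear
  edge (9,6)–(0,10): clear
  midpoint (31/2,16) outside
  → clear
Obstacle 3 [(2,22) (4,13) (10,13) (10,20)]:
  edge (2,22)–(4,13): clear
  edge (4,13)–(10,13): clear
  edge (10,13)–(10,20): clear
  edge (10,20)–(2,22): clear
  midpoint (31/2,16) outside
  → clear

FREE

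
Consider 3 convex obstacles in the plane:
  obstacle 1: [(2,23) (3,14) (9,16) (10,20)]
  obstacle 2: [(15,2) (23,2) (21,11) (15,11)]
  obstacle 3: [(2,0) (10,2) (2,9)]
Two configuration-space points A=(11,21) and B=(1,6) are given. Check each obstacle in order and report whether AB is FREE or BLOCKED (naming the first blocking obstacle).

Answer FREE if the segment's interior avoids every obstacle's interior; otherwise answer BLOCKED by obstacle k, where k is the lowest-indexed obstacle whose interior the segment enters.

BLOCKED by obstacle 1

Obstacle 1 [(2,23) (3,14) (9,16) (10,20)]:
  edge (2,23)–(3,14): clear
  edge (3,14)–(9,16): crosses AB
  edge (9,16)–(10,20): crosses AB
  edge (10,20)–(2,23): clear
  → BLOCKED
Obstacle 2 [(15,2) (23,2) (21,11) (15,11)]:
  edge (15,2)–(23,2): clear
  edge (23,2)–(21,11): clear
  edge (21,11)–(15,11): clear
  edge (15,11)–(15,2): clear
  midpoint (6,27/2) outside
  → clear
Obstacle 3 [(2,0) (10,2) (2,9)]:
  edge (2,0)–(10,2): clear
  edge (10,2)–(2,9): crosses AB
  edge (2,9)–(2,0): crosses AB
  → BLOCKED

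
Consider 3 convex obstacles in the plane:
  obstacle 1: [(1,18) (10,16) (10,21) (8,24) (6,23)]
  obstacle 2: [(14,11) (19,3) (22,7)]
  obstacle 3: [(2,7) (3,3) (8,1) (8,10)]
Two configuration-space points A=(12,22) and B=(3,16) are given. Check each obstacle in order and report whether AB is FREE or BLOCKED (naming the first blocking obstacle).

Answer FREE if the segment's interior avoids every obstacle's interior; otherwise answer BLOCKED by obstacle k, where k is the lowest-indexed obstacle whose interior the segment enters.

BLOCKED by obstacle 1

Obstacle 1 [(1,18) (10,16) (10,21) (8,24) (6,23)]:
  edge (1,18)–(10,16): crosses AB
  edge (10,16)–(10,21): crosses AB
  edge (10,21)–(8,24): clear
  edge (8,24)–(6,23): clear
  edge (6,23)–(1,18): clear
  → BLOCKED
Obstacle 2 [(14,11) (19,3) (22,7)]:
  edge (14,11)–(19,3): clear
  edge (19,3)–(22,7): clear
  edge (22,7)–(14,11): clear
  midpoint (15/2,19) outside
  → clear
Obstacle 3 [(2,7) (3,3) (8,1) (8,10)]:
  edge (2,7)–(3,3): clear
  edge (3,3)–(8,1): clear
  edge (8,1)–(8,10): clear
  edge (8,10)–(2,7): clear
  midpoint (15/2,19) outside
  → clear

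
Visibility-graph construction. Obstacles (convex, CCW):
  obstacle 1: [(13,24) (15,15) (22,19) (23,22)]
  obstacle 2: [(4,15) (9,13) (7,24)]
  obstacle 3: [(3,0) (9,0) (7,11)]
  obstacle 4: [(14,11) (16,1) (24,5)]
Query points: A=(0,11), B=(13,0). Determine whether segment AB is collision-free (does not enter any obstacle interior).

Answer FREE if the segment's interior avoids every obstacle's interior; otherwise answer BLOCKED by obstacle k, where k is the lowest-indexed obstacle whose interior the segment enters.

Obstacle 1 [(13,24) (15,15) (22,19) (23,22)]:
  edge (13,24)–(15,15): clear
  edge (15,15)–(22,19): clear
  edge (22,19)–(23,22): clear
  edge (23,22)–(13,24): clear
  midpoint (13/2,11/2) outside
  → clear
Obstacle 2 [(4,15) (9,13) (7,24)]:
  edge (4,15)–(9,13): clear
  edge (9,13)–(7,24): clear
  edge (7,24)–(4,15): clear
  midpoint (13/2,11/2) outside
  → clear
Obstacle 3 [(3,0) (9,0) (7,11)]:
  edge (3,0)–(9,0): clear
  edge (9,0)–(7,11): crosses AB
  edge (7,11)–(3,0): crosses AB
  → BLOCKED
Obstacle 4 [(14,11) (16,1) (24,5)]:
  edge (14,11)–(16,1): clear
  edge (16,1)–(24,5): clear
  edge (24,5)–(14,11): clear
  midpoint (13/2,11/2) outside
  → clear

BLOCKED by obstacle 3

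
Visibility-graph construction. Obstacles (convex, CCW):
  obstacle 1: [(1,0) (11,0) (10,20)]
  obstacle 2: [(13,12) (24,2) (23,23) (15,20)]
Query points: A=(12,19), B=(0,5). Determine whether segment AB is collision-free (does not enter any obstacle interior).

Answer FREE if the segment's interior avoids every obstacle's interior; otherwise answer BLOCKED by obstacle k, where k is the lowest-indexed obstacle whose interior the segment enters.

Obstacle 1 [(1,0) (11,0) (10,20)]:
  edge (1,0)–(11,0): clear
  edge (11,0)–(10,20): crosses AB
  edge (10,20)–(1,0): crosses AB
  → BLOCKED
Obstacle 2 [(13,12) (24,2) (23,23) (15,20)]:
  edge (13,12)–(24,2): clear
  edge (24,2)–(23,23): clear
  edge (23,23)–(15,20): clear
  edge (15,20)–(13,12): clear
  midpoint (6,12) outside
  → clear

BLOCKED by obstacle 1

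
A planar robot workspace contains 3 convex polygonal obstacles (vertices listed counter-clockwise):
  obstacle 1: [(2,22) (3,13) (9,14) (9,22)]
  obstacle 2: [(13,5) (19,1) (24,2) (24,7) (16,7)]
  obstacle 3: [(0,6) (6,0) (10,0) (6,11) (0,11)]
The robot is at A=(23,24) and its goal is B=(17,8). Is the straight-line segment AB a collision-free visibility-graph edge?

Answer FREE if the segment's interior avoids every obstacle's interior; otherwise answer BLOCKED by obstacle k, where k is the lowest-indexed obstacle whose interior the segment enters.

FREE

Obstacle 1 [(2,22) (3,13) (9,14) (9,22)]:
  edge (2,22)–(3,13): clear
  edge (3,13)–(9,14): clear
  edge (9,14)–(9,22): clear
  edge (9,22)–(2,22): clear
  midpoint (20,16) outside
  → clear
Obstacle 2 [(13,5) (19,1) (24,2) (24,7) (16,7)]:
  edge (13,5)–(19,1): clear
  edge (19,1)–(24,2): clear
  edge (24,2)–(24,7): clear
  edge (24,7)–(16,7): clear
  edge (16,7)–(13,5): clear
  midpoint (20,16) outside
  → clear
Obstacle 3 [(0,6) (6,0) (10,0) (6,11) (0,11)]:
  edge (0,6)–(6,0): clear
  edge (6,0)–(10,0): clear
  edge (10,0)–(6,11): clear
  edge (6,11)–(0,11): clear
  edge (0,11)–(0,6): clear
  midpoint (20,16) outside
  → clear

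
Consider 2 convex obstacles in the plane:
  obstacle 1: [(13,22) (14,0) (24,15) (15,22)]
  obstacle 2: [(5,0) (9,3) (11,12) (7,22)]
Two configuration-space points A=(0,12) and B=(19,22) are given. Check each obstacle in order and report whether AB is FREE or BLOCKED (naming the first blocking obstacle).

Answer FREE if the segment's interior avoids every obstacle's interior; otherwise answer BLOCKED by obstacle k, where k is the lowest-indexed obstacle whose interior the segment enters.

BLOCKED by obstacle 1

Obstacle 1 [(13,22) (14,0) (24,15) (15,22)]:
  edge (13,22)–(14,0): crosses AB
  edge (14,0)–(24,15): clear
  edge (24,15)–(15,22): crosses AB
  edge (15,22)–(13,22): clear
  → BLOCKED
Obstacle 2 [(5,0) (9,3) (11,12) (7,22)]:
  edge (5,0)–(9,3): clear
  edge (9,3)–(11,12): clear
  edge (11,12)–(7,22): crosses AB
  edge (7,22)–(5,0): crosses AB
  → BLOCKED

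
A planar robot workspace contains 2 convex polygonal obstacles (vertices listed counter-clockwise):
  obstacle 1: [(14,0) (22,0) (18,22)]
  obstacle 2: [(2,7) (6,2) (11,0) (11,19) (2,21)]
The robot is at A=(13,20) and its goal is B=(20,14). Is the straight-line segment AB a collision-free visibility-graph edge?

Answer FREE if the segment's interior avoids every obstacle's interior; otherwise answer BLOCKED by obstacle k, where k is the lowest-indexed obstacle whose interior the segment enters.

BLOCKED by obstacle 1

Obstacle 1 [(14,0) (22,0) (18,22)]:
  edge (14,0)–(22,0): clear
  edge (22,0)–(18,22): crosses AB
  edge (18,22)–(14,0): crosses AB
  → BLOCKED
Obstacle 2 [(2,7) (6,2) (11,0) (11,19) (2,21)]:
  edge (2,7)–(6,2): clear
  edge (6,2)–(11,0): clear
  edge (11,0)–(11,19): clear
  edge (11,19)–(2,21): clear
  edge (2,21)–(2,7): clear
  midpoint (33/2,17) outside
  → clear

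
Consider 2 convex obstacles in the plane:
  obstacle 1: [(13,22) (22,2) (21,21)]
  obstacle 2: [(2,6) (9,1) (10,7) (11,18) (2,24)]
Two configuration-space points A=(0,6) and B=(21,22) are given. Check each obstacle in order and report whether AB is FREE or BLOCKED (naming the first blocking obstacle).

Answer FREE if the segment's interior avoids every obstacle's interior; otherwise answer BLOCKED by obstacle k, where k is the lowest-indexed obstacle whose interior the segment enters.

BLOCKED by obstacle 1

Obstacle 1 [(13,22) (22,2) (21,21)]:
  edge (13,22)–(22,2): crosses AB
  edge (22,2)–(21,21): clear
  edge (21,21)–(13,22): crosses AB
  → BLOCKED
Obstacle 2 [(2,6) (9,1) (10,7) (11,18) (2,24)]:
  edge (2,6)–(9,1): clear
  edge (9,1)–(10,7): clear
  edge (10,7)–(11,18): crosses AB
  edge (11,18)–(2,24): clear
  edge (2,24)–(2,6): crosses AB
  → BLOCKED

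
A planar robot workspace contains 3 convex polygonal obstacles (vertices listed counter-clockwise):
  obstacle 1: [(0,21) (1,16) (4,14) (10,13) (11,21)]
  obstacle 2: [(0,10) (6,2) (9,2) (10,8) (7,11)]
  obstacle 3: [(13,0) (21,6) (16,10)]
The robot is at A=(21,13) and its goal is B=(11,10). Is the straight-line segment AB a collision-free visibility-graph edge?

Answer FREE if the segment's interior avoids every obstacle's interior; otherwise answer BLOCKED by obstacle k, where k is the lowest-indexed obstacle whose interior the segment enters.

FREE

Obstacle 1 [(0,21) (1,16) (4,14) (10,13) (11,21)]:
  edge (0,21)–(1,16): clear
  edge (1,16)–(4,14): clear
  edge (4,14)–(10,13): clear
  edge (10,13)–(11,21): clear
  edge (11,21)–(0,21): clear
  midpoint (16,23/2) outside
  → clear
Obstacle 2 [(0,10) (6,2) (9,2) (10,8) (7,11)]:
  edge (0,10)–(6,2): clear
  edge (6,2)–(9,2): clear
  edge (9,2)–(10,8): clear
  edge (10,8)–(7,11): clear
  edge (7,11)–(0,10): clear
  midpoint (16,23/2) outside
  → clear
Obstacle 3 [(13,0) (21,6) (16,10)]:
  edge (13,0)–(21,6): clear
  edge (21,6)–(16,10): clear
  edge (16,10)–(13,0): clear
  midpoint (16,23/2) outside
  → clear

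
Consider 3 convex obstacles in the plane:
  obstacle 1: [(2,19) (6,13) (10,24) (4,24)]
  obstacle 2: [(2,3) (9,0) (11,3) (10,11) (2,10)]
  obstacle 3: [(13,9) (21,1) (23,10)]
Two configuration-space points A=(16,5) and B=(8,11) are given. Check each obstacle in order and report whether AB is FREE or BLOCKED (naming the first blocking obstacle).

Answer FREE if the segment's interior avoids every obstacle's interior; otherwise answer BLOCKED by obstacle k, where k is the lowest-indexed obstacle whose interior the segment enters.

Obstacle 1 [(2,19) (6,13) (10,24) (4,24)]:
  edge (2,19)–(6,13): clear
  edge (6,13)–(10,24): clear
  edge (10,24)–(4,24): clear
  edge (4,24)–(2,19): clear
  midpoint (12,8) outside
  → clear
Obstacle 2 [(2,3) (9,0) (11,3) (10,11) (2,10)]:
  edge (2,3)–(9,0): clear
  edge (9,0)–(11,3): clear
  edge (11,3)–(10,11): crosses AB
  edge (10,11)–(2,10): crosses AB
  edge (2,10)–(2,3): clear
  → BLOCKED
Obstacle 3 [(13,9) (21,1) (23,10)]:
  edge (13,9)–(21,1): clear
  edge (21,1)–(23,10): clear
  edge (23,10)–(13,9): clear
  midpoint (12,8) outside
  → clear

BLOCKED by obstacle 2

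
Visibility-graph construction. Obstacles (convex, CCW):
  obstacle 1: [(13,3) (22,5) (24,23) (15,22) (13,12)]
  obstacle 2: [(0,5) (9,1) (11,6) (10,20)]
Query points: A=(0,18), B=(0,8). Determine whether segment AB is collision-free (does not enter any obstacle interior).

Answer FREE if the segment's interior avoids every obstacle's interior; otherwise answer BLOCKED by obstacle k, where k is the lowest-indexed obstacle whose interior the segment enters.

Obstacle 1 [(13,3) (22,5) (24,23) (15,22) (13,12)]:
  edge (13,3)–(22,5): clear
  edge (22,5)–(24,23): clear
  edge (24,23)–(15,22): clear
  edge (15,22)–(13,12): clear
  edge (13,12)–(13,3): clear
  midpoint (0,13) outside
  → clear
Obstacle 2 [(0,5) (9,1) (11,6) (10,20)]:
  edge (0,5)–(9,1): clear
  edge (9,1)–(11,6): clear
  edge (11,6)–(10,20): clear
  edge (10,20)–(0,5): clear
  midpoint (0,13) outside
  → clear

FREE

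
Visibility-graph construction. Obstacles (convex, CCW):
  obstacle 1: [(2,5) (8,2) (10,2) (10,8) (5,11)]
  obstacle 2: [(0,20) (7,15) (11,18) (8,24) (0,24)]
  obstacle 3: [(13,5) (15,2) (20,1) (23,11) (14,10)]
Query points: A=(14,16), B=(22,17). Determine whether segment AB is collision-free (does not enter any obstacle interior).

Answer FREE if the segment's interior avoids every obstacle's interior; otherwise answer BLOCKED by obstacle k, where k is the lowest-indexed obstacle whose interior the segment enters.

FREE

Obstacle 1 [(2,5) (8,2) (10,2) (10,8) (5,11)]:
  edge (2,5)–(8,2): clear
  edge (8,2)–(10,2): clear
  edge (10,2)–(10,8): clear
  edge (10,8)–(5,11): clear
  edge (5,11)–(2,5): clear
  midpoint (18,33/2) outside
  → clear
Obstacle 2 [(0,20) (7,15) (11,18) (8,24) (0,24)]:
  edge (0,20)–(7,15): clear
  edge (7,15)–(11,18): clear
  edge (11,18)–(8,24): clear
  edge (8,24)–(0,24): clear
  edge (0,24)–(0,20): clear
  midpoint (18,33/2) outside
  → clear
Obstacle 3 [(13,5) (15,2) (20,1) (23,11) (14,10)]:
  edge (13,5)–(15,2): clear
  edge (15,2)–(20,1): clear
  edge (20,1)–(23,11): clear
  edge (23,11)–(14,10): clear
  edge (14,10)–(13,5): clear
  midpoint (18,33/2) outside
  → clear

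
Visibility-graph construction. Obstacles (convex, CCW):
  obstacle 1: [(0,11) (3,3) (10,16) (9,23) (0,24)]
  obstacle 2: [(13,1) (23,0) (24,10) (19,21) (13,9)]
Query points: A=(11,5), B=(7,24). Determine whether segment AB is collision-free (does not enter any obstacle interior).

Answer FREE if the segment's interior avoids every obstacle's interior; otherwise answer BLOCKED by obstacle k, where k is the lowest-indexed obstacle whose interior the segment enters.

BLOCKED by obstacle 1

Obstacle 1 [(0,11) (3,3) (10,16) (9,23) (0,24)]:
  edge (0,11)–(3,3): clear
  edge (3,3)–(10,16): crosses AB
  edge (10,16)–(9,23): clear
  edge (9,23)–(0,24): crosses AB
  edge (0,24)–(0,11): clear
  → BLOCKED
Obstacle 2 [(13,1) (23,0) (24,10) (19,21) (13,9)]:
  edge (13,1)–(23,0): clear
  edge (23,0)–(24,10): clear
  edge (24,10)–(19,21): clear
  edge (19,21)–(13,9): clear
  edge (13,9)–(13,1): clear
  midpoint (9,29/2) outside
  → clear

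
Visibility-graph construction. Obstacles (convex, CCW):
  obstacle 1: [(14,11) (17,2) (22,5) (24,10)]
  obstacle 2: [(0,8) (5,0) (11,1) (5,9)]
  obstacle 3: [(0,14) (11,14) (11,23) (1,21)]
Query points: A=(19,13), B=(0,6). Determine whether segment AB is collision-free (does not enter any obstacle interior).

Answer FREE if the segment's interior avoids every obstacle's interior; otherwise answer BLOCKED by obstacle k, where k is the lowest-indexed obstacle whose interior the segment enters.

Obstacle 1 [(14,11) (17,2) (22,5) (24,10)]:
  edge (14,11)–(17,2): clear
  edge (17,2)–(22,5): clear
  edge (22,5)–(24,10): clear
  edge (24,10)–(14,11): clear
  midpoint (19/2,19/2) outside
  → clear
Obstacle 2 [(0,8) (5,0) (11,1) (5,9)]:
  edge (0,8)–(5,0): crosses AB
  edge (5,0)–(11,1): clear
  edge (11,1)–(5,9): crosses AB
  edge (5,9)–(0,8): clear
  → BLOCKED
Obstacle 3 [(0,14) (11,14) (11,23) (1,21)]:
  edge (0,14)–(11,14): clear
  edge (11,14)–(11,23): clear
  edge (11,23)–(1,21): clear
  edge (1,21)–(0,14): clear
  midpoint (19/2,19/2) outside
  → clear

BLOCKED by obstacle 2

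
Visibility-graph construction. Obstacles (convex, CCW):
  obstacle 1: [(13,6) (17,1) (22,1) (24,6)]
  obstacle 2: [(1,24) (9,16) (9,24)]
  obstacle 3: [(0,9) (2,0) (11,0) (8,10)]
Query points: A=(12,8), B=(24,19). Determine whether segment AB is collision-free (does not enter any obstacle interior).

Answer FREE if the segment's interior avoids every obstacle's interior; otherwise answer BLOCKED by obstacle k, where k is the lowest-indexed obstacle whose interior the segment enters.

FREE

Obstacle 1 [(13,6) (17,1) (22,1) (24,6)]:
  edge (13,6)–(17,1): clear
  edge (17,1)–(22,1): clear
  edge (22,1)–(24,6): clear
  edge (24,6)–(13,6): clear
  midpoint (18,27/2) outside
  → clear
Obstacle 2 [(1,24) (9,16) (9,24)]:
  edge (1,24)–(9,16): clear
  edge (9,16)–(9,24): clear
  edge (9,24)–(1,24): clear
  midpoint (18,27/2) outside
  → clear
Obstacle 3 [(0,9) (2,0) (11,0) (8,10)]:
  edge (0,9)–(2,0): clear
  edge (2,0)–(11,0): clear
  edge (11,0)–(8,10): clear
  edge (8,10)–(0,9): clear
  midpoint (18,27/2) outside
  → clear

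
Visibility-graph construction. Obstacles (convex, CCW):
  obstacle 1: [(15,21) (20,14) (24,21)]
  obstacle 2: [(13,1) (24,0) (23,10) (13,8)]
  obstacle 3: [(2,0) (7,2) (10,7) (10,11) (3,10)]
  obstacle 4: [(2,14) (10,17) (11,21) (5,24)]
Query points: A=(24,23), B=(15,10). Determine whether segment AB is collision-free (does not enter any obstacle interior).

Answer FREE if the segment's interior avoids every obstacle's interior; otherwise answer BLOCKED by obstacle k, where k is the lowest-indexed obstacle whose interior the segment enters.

Obstacle 1 [(15,21) (20,14) (24,21)]:
  edge (15,21)–(20,14): crosses AB
  edge (20,14)–(24,21): clear
  edge (24,21)–(15,21): crosses AB
  → BLOCKED
Obstacle 2 [(13,1) (24,0) (23,10) (13,8)]:
  edge (13,1)–(24,0): clear
  edge (24,0)–(23,10): clear
  edge (23,10)–(13,8): clear
  edge (13,8)–(13,1): clear
  midpoint (39/2,33/2) outside
  → clear
Obstacle 3 [(2,0) (7,2) (10,7) (10,11) (3,10)]:
  edge (2,0)–(7,2): clear
  edge (7,2)–(10,7): clear
  edge (10,7)–(10,11): clear
  edge (10,11)–(3,10): clear
  edge (3,10)–(2,0): clear
  midpoint (39/2,33/2) outside
  → clear
Obstacle 4 [(2,14) (10,17) (11,21) (5,24)]:
  edge (2,14)–(10,17): clear
  edge (10,17)–(11,21): clear
  edge (11,21)–(5,24): clear
  edge (5,24)–(2,14): clear
  midpoint (39/2,33/2) outside
  → clear

BLOCKED by obstacle 1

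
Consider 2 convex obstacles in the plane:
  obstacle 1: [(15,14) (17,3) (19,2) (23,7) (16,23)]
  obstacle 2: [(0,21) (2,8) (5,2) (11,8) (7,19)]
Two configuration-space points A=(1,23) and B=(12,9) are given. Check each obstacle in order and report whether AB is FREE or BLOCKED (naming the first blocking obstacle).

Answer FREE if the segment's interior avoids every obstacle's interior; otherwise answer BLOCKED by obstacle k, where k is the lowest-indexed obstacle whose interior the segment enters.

BLOCKED by obstacle 2

Obstacle 1 [(15,14) (17,3) (19,2) (23,7) (16,23)]:
  edge (15,14)–(17,3): clear
  edge (17,3)–(19,2): clear
  edge (19,2)–(23,7): clear
  edge (23,7)–(16,23): clear
  edge (16,23)–(15,14): clear
  midpoint (13/2,16) outside
  → clear
Obstacle 2 [(0,21) (2,8) (5,2) (11,8) (7,19)]:
  edge (0,21)–(2,8): clear
  edge (2,8)–(5,2): clear
  edge (5,2)–(11,8): clear
  edge (11,8)–(7,19): crosses AB
  edge (7,19)–(0,21): crosses AB
  → BLOCKED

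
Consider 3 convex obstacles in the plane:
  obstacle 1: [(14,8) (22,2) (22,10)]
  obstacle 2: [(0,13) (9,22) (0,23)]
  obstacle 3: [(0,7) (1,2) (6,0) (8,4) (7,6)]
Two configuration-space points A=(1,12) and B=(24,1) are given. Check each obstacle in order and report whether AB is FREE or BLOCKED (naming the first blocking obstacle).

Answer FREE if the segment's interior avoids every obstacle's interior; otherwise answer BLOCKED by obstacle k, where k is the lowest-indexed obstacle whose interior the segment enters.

Obstacle 1 [(14,8) (22,2) (22,10)]:
  edge (14,8)–(22,2): clear
  edge (22,2)–(22,10): clear
  edge (22,10)–(14,8): clear
  midpoint (25/2,13/2) outside
  → clear
Obstacle 2 [(0,13) (9,22) (0,23)]:
  edge (0,13)–(9,22): clear
  edge (9,22)–(0,23): clear
  edge (0,23)–(0,13): clear
  midpoint (25/2,13/2) outside
  → clear
Obstacle 3 [(0,7) (1,2) (6,0) (8,4) (7,6)]:
  edge (0,7)–(1,2): clear
  edge (1,2)–(6,0): clear
  edge (6,0)–(8,4): clear
  edge (8,4)–(7,6): clear
  edge (7,6)–(0,7): clear
  midpoint (25/2,13/2) outside
  → clear

FREE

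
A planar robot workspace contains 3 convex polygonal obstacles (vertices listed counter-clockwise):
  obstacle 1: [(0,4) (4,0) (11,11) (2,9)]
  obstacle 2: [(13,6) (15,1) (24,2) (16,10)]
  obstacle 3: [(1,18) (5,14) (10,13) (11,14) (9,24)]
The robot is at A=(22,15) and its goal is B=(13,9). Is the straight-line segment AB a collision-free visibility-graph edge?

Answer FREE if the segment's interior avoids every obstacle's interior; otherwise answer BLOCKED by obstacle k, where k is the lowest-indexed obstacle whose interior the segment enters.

Obstacle 1 [(0,4) (4,0) (11,11) (2,9)]:
  edge (0,4)–(4,0): clear
  edge (4,0)–(11,11): clear
  edge (11,11)–(2,9): clear
  edge (2,9)–(0,4): clear
  midpoint (35/2,12) outside
  → clear
Obstacle 2 [(13,6) (15,1) (24,2) (16,10)]:
  edge (13,6)–(15,1): clear
  edge (15,1)–(24,2): clear
  edge (24,2)–(16,10): clear
  edge (16,10)–(13,6): clear
  midpoint (35/2,12) outside
  → clear
Obstacle 3 [(1,18) (5,14) (10,13) (11,14) (9,24)]:
  edge (1,18)–(5,14): clear
  edge (5,14)–(10,13): clear
  edge (10,13)–(11,14): clear
  edge (11,14)–(9,24): clear
  edge (9,24)–(1,18): clear
  midpoint (35/2,12) outside
  → clear

FREE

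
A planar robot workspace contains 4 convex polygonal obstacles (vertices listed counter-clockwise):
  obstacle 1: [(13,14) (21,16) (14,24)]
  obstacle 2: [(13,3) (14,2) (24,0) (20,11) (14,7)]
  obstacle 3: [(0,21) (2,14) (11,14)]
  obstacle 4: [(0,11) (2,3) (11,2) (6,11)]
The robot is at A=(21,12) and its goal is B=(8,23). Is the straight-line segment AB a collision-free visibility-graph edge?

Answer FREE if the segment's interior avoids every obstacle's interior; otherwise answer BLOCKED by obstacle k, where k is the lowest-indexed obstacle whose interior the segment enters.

BLOCKED by obstacle 1

Obstacle 1 [(13,14) (21,16) (14,24)]:
  edge (13,14)–(21,16): crosses AB
  edge (21,16)–(14,24): clear
  edge (14,24)–(13,14): crosses AB
  → BLOCKED
Obstacle 2 [(13,3) (14,2) (24,0) (20,11) (14,7)]:
  edge (13,3)–(14,2): clear
  edge (14,2)–(24,0): clear
  edge (24,0)–(20,11): clear
  edge (20,11)–(14,7): clear
  edge (14,7)–(13,3): clear
  midpoint (29/2,35/2) outside
  → clear
Obstacle 3 [(0,21) (2,14) (11,14)]:
  edge (0,21)–(2,14): clear
  edge (2,14)–(11,14): clear
  edge (11,14)–(0,21): clear
  midpoint (29/2,35/2) outside
  → clear
Obstacle 4 [(0,11) (2,3) (11,2) (6,11)]:
  edge (0,11)–(2,3): clear
  edge (2,3)–(11,2): clear
  edge (11,2)–(6,11): clear
  edge (6,11)–(0,11): clear
  midpoint (29/2,35/2) outside
  → clear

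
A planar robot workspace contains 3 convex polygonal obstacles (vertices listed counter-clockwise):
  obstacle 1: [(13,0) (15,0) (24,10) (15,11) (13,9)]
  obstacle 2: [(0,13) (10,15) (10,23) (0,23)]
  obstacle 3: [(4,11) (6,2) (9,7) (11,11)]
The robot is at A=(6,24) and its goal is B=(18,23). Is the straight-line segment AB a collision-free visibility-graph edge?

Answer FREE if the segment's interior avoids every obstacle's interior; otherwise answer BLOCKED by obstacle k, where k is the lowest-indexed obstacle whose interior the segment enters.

Obstacle 1 [(13,0) (15,0) (24,10) (15,11) (13,9)]:
  edge (13,0)–(15,0): clear
  edge (15,0)–(24,10): clear
  edge (24,10)–(15,11): clear
  edge (15,11)–(13,9): clear
  edge (13,9)–(13,0): clear
  midpoint (12,47/2) outside
  → clear
Obstacle 2 [(0,13) (10,15) (10,23) (0,23)]:
  edge (0,13)–(10,15): clear
  edge (10,15)–(10,23): clear
  edge (10,23)–(0,23): clear
  edge (0,23)–(0,13): clear
  midpoint (12,47/2) outside
  → clear
Obstacle 3 [(4,11) (6,2) (9,7) (11,11)]:
  edge (4,11)–(6,2): clear
  edge (6,2)–(9,7): clear
  edge (9,7)–(11,11): clear
  edge (11,11)–(4,11): clear
  midpoint (12,47/2) outside
  → clear

FREE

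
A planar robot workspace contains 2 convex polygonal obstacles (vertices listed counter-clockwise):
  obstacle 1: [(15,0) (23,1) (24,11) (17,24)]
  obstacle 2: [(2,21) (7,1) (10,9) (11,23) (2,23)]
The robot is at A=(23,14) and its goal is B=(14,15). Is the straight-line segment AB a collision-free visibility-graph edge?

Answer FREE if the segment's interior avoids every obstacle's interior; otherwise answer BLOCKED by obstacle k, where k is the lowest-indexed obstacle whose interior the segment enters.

Obstacle 1 [(15,0) (23,1) (24,11) (17,24)]:
  edge (15,0)–(23,1): clear
  edge (23,1)–(24,11): clear
  edge (24,11)–(17,24): crosses AB
  edge (17,24)–(15,0): crosses AB
  → BLOCKED
Obstacle 2 [(2,21) (7,1) (10,9) (11,23) (2,23)]:
  edge (2,21)–(7,1): clear
  edge (7,1)–(10,9): clear
  edge (10,9)–(11,23): clear
  edge (11,23)–(2,23): clear
  edge (2,23)–(2,21): clear
  midpoint (37/2,29/2) outside
  → clear

BLOCKED by obstacle 1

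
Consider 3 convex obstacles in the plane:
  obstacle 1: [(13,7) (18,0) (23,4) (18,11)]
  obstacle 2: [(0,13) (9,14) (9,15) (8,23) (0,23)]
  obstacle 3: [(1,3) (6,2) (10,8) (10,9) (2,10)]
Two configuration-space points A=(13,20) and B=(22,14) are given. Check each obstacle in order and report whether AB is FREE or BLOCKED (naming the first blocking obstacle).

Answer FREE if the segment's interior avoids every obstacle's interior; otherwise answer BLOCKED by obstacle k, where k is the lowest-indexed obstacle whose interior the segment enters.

Obstacle 1 [(13,7) (18,0) (23,4) (18,11)]:
  edge (13,7)–(18,0): clear
  edge (18,0)–(23,4): clear
  edge (23,4)–(18,11): clear
  edge (18,11)–(13,7): clear
  midpoint (35/2,17) outside
  → clear
Obstacle 2 [(0,13) (9,14) (9,15) (8,23) (0,23)]:
  edge (0,13)–(9,14): clear
  edge (9,14)–(9,15): clear
  edge (9,15)–(8,23): clear
  edge (8,23)–(0,23): clear
  edge (0,23)–(0,13): clear
  midpoint (35/2,17) outside
  → clear
Obstacle 3 [(1,3) (6,2) (10,8) (10,9) (2,10)]:
  edge (1,3)–(6,2): clear
  edge (6,2)–(10,8): clear
  edge (10,8)–(10,9): clear
  edge (10,9)–(2,10): clear
  edge (2,10)–(1,3): clear
  midpoint (35/2,17) outside
  → clear

FREE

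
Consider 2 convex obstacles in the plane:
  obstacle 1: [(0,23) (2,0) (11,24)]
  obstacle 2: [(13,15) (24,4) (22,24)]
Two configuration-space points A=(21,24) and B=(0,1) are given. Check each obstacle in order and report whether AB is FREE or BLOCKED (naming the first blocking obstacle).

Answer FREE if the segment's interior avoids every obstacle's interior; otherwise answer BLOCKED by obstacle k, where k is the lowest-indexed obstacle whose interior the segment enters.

BLOCKED by obstacle 1

Obstacle 1 [(0,23) (2,0) (11,24)]:
  edge (0,23)–(2,0): crosses AB
  edge (2,0)–(11,24): crosses AB
  edge (11,24)–(0,23): clear
  → BLOCKED
Obstacle 2 [(13,15) (24,4) (22,24)]:
  edge (13,15)–(24,4): clear
  edge (24,4)–(22,24): clear
  edge (22,24)–(13,15): clear
  midpoint (21/2,25/2) outside
  → clear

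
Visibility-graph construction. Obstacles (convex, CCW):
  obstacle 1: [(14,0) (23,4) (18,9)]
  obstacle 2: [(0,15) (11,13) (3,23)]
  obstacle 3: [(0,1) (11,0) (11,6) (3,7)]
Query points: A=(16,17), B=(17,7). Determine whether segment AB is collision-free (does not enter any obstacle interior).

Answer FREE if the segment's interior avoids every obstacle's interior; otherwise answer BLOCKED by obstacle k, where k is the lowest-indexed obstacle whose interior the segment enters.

FREE

Obstacle 1 [(14,0) (23,4) (18,9)]:
  edge (14,0)–(23,4): clear
  edge (23,4)–(18,9): clear
  edge (18,9)–(14,0): clear
  midpoint (33/2,12) outside
  → clear
Obstacle 2 [(0,15) (11,13) (3,23)]:
  edge (0,15)–(11,13): clear
  edge (11,13)–(3,23): clear
  edge (3,23)–(0,15): clear
  midpoint (33/2,12) outside
  → clear
Obstacle 3 [(0,1) (11,0) (11,6) (3,7)]:
  edge (0,1)–(11,0): clear
  edge (11,0)–(11,6): clear
  edge (11,6)–(3,7): clear
  edge (3,7)–(0,1): clear
  midpoint (33/2,12) outside
  → clear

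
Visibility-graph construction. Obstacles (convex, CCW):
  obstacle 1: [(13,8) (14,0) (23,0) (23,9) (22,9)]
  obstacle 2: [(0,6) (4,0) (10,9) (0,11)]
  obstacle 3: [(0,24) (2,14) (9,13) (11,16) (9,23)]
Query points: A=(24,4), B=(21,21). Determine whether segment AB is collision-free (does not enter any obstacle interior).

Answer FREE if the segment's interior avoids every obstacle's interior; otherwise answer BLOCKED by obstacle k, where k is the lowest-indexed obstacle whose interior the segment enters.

FREE

Obstacle 1 [(13,8) (14,0) (23,0) (23,9) (22,9)]:
  edge (13,8)–(14,0): clear
  edge (14,0)–(23,0): clear
  edge (23,0)–(23,9): clear
  edge (23,9)–(22,9): clear
  edge (22,9)–(13,8): clear
  midpoint (45/2,25/2) outside
  → clear
Obstacle 2 [(0,6) (4,0) (10,9) (0,11)]:
  edge (0,6)–(4,0): clear
  edge (4,0)–(10,9): clear
  edge (10,9)–(0,11): clear
  edge (0,11)–(0,6): clear
  midpoint (45/2,25/2) outside
  → clear
Obstacle 3 [(0,24) (2,14) (9,13) (11,16) (9,23)]:
  edge (0,24)–(2,14): clear
  edge (2,14)–(9,13): clear
  edge (9,13)–(11,16): clear
  edge (11,16)–(9,23): clear
  edge (9,23)–(0,24): clear
  midpoint (45/2,25/2) outside
  → clear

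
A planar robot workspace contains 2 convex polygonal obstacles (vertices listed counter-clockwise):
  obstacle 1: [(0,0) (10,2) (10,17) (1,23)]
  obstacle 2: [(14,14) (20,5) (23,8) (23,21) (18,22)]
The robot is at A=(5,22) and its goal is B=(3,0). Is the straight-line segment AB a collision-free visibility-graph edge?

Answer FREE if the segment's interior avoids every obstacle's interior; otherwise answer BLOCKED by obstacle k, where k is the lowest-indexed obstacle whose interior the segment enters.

Obstacle 1 [(0,0) (10,2) (10,17) (1,23)]:
  edge (0,0)–(10,2): crosses AB
  edge (10,2)–(10,17): clear
  edge (10,17)–(1,23): crosses AB
  edge (1,23)–(0,0): clear
  → BLOCKED
Obstacle 2 [(14,14) (20,5) (23,8) (23,21) (18,22)]:
  edge (14,14)–(20,5): clear
  edge (20,5)–(23,8): clear
  edge (23,8)–(23,21): clear
  edge (23,21)–(18,22): clear
  edge (18,22)–(14,14): clear
  midpoint (4,11) outside
  → clear

BLOCKED by obstacle 1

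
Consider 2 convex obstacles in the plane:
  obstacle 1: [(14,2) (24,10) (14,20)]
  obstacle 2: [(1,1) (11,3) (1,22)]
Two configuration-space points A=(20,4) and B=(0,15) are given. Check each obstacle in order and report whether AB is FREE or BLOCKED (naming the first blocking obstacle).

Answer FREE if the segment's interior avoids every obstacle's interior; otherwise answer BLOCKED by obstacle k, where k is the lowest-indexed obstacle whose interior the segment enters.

BLOCKED by obstacle 1

Obstacle 1 [(14,2) (24,10) (14,20)]:
  edge (14,2)–(24,10): crosses AB
  edge (24,10)–(14,20): clear
  edge (14,20)–(14,2): crosses AB
  → BLOCKED
Obstacle 2 [(1,1) (11,3) (1,22)]:
  edge (1,1)–(11,3): clear
  edge (11,3)–(1,22): crosses AB
  edge (1,22)–(1,1): crosses AB
  → BLOCKED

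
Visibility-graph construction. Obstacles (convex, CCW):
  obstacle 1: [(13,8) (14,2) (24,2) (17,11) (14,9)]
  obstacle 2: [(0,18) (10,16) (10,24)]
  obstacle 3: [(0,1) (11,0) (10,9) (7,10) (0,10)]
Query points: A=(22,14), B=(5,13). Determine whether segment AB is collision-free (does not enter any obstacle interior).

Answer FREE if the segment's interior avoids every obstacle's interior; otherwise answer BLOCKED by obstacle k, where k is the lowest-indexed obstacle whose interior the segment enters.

Obstacle 1 [(13,8) (14,2) (24,2) (17,11) (14,9)]:
  edge (13,8)–(14,2): clear
  edge (14,2)–(24,2): clear
  edge (24,2)–(17,11): clear
  edge (17,11)–(14,9): clear
  edge (14,9)–(13,8): clear
  midpoint (27/2,27/2) outside
  → clear
Obstacle 2 [(0,18) (10,16) (10,24)]:
  edge (0,18)–(10,16): clear
  edge (10,16)–(10,24): clear
  edge (10,24)–(0,18): clear
  midpoint (27/2,27/2) outside
  → clear
Obstacle 3 [(0,1) (11,0) (10,9) (7,10) (0,10)]:
  edge (0,1)–(11,0): clear
  edge (11,0)–(10,9): clear
  edge (10,9)–(7,10): clear
  edge (7,10)–(0,10): clear
  edge (0,10)–(0,1): clear
  midpoint (27/2,27/2) outside
  → clear

FREE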